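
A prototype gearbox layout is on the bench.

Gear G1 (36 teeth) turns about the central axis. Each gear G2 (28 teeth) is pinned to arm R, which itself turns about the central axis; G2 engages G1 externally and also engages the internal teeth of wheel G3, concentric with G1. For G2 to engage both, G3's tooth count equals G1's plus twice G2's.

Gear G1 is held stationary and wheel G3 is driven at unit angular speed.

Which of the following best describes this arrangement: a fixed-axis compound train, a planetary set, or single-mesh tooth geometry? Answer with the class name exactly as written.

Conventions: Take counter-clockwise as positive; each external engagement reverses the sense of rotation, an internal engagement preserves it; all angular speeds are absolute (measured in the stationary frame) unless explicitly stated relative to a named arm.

class = planetary set [G3 = 36+2·28 = 92; Willis about the carrier]
classification: planetary set

planetary set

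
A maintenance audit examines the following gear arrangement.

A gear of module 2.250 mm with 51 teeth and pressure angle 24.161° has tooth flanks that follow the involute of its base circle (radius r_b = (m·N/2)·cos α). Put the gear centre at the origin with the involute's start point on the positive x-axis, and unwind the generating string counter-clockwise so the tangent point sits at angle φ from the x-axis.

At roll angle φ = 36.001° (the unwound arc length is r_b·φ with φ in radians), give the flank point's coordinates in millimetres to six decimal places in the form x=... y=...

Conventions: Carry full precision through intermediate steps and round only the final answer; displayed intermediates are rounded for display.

x=61.684906 y=4.160236

class = single-mesh tooth geometry [base-circle involute, m = 2.250, 51T]
pitch radius r_p = m·N/2 = 2.250·51/2 = 57.375000
base radius r_b = r_p·cos α = 57.375000·cos 24.161° = 52.348889
roll angle φ = 36.001° = 0.62833598 rad
x = r_b·(cos φ + φ·sin φ) = 61.684906
y = r_b·(sin φ − φ·cos φ) = 4.160236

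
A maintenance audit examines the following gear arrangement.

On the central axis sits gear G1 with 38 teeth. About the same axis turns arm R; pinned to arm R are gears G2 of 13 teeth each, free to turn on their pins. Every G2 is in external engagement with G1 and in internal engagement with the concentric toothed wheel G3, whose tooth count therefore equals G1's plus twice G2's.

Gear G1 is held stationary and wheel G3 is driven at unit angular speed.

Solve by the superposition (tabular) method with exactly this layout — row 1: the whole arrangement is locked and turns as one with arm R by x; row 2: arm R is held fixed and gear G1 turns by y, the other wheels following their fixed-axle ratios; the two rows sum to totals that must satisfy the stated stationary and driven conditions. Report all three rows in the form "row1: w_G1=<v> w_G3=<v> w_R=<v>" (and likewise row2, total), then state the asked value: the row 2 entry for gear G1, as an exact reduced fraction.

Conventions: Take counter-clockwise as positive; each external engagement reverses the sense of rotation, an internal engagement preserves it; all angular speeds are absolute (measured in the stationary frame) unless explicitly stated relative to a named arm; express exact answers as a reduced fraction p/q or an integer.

topology: planetary set — G1 38T / G2 13T / G3 64T, arm = carrier (Willis)
row 1 — lock + rotate with arm: ω_sun = ω_ring = ω_arm = x
row 2 (arm held, sun turns y): ω_ring = −(38/64)·y, ω_arm = 0
boundary: total ω_sun = x + y = 0 and total ω_ring = x − (38/64)·y = 1  ⇒  y = -32/51, x = 32/51
row 2 ring = −(38/64)·(-32/51) = 19/51
totals (row 1 + row 2): sun 32/51 + (-32/51) = 0, ring 32/51 + 19/51 = 1, arm 32/51 + 0 = 32/51
asked cell (row2, sun) = -32/51

row1: w_G1=32/51 w_G3=32/51 w_R=32/51
row2: w_G1=-32/51 w_G3=19/51 w_R=0
total: w_G1=0 w_G3=1 w_R=32/51
asked value: -32/51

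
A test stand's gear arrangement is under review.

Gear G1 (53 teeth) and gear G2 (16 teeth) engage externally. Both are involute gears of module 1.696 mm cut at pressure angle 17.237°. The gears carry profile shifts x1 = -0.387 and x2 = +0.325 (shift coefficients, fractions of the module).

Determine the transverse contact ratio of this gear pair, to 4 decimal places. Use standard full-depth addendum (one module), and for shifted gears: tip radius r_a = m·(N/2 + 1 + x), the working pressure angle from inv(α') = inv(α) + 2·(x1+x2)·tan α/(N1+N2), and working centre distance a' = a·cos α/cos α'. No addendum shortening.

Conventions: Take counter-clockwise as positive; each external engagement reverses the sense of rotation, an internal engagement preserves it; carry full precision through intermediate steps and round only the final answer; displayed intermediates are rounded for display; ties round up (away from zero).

class = single-mesh tooth geometry [involute pair 53T × 16T, m = 1.696]
base radii: r_b1 = 42.925439, r_b2 = 12.958623
tip radii: r_a1 = 45.983648, r_a2 = 15.815200
inv(α') = inv(17.237°) + 2·(-0.387+0.325)·tan α/(53+16) = 0.00885953  ⇒  α' = 16.89810°
a' = a·cos α / cos α' = 58.5120·cos 17.237°/cos 16.89810° = 58.405839
action lengths: √(r_a1²−r_b1²) = 16.489468, √(r_a2²−r_b2²) = 9.066126
base pitch p_b = π·m·cos α = 5.088839
CR = (16.489468 + 9.066126 − 58.405839·sin 16.89810°)/5.088839 = 1.685795
contact ratio ≈ 1.6858

1.6858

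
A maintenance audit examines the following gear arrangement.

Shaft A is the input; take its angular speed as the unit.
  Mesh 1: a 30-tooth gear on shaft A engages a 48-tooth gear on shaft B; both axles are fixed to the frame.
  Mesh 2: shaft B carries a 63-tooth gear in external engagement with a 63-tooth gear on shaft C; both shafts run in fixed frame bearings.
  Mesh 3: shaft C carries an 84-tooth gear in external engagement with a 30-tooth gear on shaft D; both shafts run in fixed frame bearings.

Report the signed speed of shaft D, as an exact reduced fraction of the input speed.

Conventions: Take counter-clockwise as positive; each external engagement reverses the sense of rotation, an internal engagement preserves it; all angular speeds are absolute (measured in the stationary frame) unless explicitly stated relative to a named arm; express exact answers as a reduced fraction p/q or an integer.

-7/4

3-mesh fixed-axis compound train (all bearings frame-fixed)
mesh 1 [30T→48T]: |ω|/ω_in = 1×30/48 = 5/8, sense flips to −
mesh 2 [63T→63T]: |ω|/ω_in = (5/8)×63/63 = 5/8, sense flips to +
mesh 3 [84T→30T]: |ω|/ω_in = (5/8)×84/30 = 7/4, sense flips to −
signed output speed (× input speed) = -7/4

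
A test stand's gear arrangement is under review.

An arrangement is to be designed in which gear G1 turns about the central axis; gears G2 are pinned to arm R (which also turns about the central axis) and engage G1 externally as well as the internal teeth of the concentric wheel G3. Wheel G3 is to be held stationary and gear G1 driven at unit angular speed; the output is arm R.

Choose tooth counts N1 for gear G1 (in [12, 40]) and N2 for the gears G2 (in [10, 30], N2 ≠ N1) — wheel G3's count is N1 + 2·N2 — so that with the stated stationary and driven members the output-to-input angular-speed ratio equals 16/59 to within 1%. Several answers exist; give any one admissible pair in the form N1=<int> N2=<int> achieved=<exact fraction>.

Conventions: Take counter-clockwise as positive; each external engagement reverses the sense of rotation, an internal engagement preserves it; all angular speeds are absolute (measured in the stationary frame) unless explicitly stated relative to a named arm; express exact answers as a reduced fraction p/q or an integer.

planetary set to be sized for 16/59 (Willis relation)
Willis with ω_ring = 0: ω_arm/ω_sun = N1/(N1+N3); set equal to 16/59  ⇒  N3/N1 = 1/(16/59) − 1 = 43/16
N3 = N1 + 2·N2  ⇒  N2/N1 = (N3/N1 − 1)/2 = (43/16 − 1)/2 = 27/32
smallest multiple with N1 ≥ 12 and N2 ≥ 10: k = 1  ⇒  N1 = 1·32 = 32, N2 = 1·27 = 27 (N1 ≤ 40, N2 ≤ 30, N2 ≠ N1 ✓), N3 = 32 + 2·27 = 86
check: N1/(N1+N3) with N1 = 32, N3 = 86 gives 16/59; |achieved − target| = 0 ≤ 4/1475 ✓

N1=32 N2=27 achieved=16/59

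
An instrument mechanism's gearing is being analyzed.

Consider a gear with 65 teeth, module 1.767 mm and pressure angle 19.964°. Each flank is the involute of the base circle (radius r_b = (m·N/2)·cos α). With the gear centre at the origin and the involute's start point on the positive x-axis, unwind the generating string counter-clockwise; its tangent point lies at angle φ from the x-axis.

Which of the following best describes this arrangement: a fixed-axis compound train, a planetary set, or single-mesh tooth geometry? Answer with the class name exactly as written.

single-mesh tooth geometry

single-mesh involute tooth geometry (65T wheel at module 1.767)
classification: single-mesh tooth geometry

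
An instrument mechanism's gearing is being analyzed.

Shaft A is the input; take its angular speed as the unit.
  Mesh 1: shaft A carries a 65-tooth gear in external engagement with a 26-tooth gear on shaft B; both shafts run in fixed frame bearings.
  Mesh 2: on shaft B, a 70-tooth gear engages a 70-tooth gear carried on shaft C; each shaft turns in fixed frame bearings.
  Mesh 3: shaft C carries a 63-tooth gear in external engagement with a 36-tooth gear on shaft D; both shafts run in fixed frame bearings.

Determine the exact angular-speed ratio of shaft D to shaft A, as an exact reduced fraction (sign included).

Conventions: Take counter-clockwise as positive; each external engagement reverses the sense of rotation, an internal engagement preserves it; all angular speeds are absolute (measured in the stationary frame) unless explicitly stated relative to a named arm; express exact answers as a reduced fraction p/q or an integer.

-35/8

class = fixed-axis compound train [3 meshes; 3 ratios multiply, 3 sense flips]
mesh 1 [65T→26T]: running ratio 5/2, sense −
mesh 2 [70T→70T]: running ratio 5/2, sense +
mesh 3 [63T→36T]: running ratio 35/8, sense −
ω_out/ω_in = -35/8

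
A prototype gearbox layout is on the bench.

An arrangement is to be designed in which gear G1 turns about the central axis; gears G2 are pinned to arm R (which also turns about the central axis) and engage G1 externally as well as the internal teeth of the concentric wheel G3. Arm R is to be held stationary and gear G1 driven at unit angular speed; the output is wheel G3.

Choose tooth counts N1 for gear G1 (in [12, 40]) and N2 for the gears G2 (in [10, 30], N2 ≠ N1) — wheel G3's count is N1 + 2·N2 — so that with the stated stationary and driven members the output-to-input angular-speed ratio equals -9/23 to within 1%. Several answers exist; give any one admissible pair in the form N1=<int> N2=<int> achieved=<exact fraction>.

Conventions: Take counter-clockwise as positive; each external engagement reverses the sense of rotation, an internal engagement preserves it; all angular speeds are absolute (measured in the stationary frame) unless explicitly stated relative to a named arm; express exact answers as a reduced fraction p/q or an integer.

N1=18 N2=14 achieved=-9/23

class = planetary set [ratio -9/23 wanted; Willis about the carrier]
Willis with ω_arm = 0: ω_ring/ω_sun = −N1/N3; set equal to -9/23  ⇒  N3/N1 = −1/(-9/23) = 23/9
N3 = N1 + 2·N2  ⇒  N2/N1 = (N3/N1 − 1)/2 = (23/9 − 1)/2 = 7/9
smallest multiple with N1 ≥ 12 and N2 ≥ 10: k = 2  ⇒  N1 = 2·9 = 18, N2 = 2·7 = 14 (N1 ≤ 40, N2 ≤ 30, N2 ≠ N1 ✓), N3 = 18 + 2·14 = 46
check: −N1/N3 with N1 = 18, N3 = 46 gives -9/23; |achieved − target| = 0 ≤ 9/2300 ✓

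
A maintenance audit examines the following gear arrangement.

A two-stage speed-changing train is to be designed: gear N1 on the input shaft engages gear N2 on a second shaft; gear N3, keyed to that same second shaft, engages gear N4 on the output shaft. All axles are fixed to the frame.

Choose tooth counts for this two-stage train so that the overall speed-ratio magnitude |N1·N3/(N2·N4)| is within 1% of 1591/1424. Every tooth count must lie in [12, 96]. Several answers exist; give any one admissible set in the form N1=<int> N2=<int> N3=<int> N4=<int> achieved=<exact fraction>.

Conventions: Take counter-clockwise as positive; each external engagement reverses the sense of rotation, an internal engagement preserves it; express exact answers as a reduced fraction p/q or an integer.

N1=37 N2=16 N3=43 N4=89 achieved=1591/1424

design class (target 1591/1424): fixed-axis compound train
target = 1591/1424 in lowest terms: an exact hit needs N1·N3 = k·1591 and N2·N4 = k·1424 for one integer k, every count in [12, 96]; additionally prefer no 1:1 stage (N1 ≠ N2, N3 ≠ N4)
k = 1: N1·N3 = 1591 = 37·43, N2·N4 = 1424 = 16·89
achieved = 37·43/(16·89) = 1591/1424; |achieved − target| = 0 ≤ 1591/142400 ✓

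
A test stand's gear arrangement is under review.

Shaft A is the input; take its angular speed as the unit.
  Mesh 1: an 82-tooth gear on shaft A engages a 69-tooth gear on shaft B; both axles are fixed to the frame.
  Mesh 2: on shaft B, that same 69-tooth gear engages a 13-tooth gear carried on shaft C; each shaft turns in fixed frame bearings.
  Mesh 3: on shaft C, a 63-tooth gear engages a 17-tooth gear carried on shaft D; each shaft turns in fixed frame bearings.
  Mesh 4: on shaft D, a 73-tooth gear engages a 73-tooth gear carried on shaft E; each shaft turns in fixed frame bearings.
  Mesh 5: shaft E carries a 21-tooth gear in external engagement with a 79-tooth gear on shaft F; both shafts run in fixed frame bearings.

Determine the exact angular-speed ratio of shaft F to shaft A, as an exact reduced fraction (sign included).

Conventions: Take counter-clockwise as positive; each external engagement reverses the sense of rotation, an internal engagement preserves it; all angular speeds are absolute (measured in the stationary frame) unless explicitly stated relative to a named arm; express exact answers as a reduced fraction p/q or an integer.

class = fixed-axis compound train [5 meshes; 5 ratios multiply, 5 sense flips]
mesh 1 [82T→69T]: running ratio 82/69, sense −
mesh 2 [69T→13T]: running ratio 82/13, sense +
mesh 3 [63T→17T]: running ratio 5166/221, sense −
mesh 4 [73T→73T]: running ratio 5166/221, sense +
mesh 5 [21T→79T]: running ratio 108486/17459, sense −
ω_out/ω_in = -108486/17459

-108486/17459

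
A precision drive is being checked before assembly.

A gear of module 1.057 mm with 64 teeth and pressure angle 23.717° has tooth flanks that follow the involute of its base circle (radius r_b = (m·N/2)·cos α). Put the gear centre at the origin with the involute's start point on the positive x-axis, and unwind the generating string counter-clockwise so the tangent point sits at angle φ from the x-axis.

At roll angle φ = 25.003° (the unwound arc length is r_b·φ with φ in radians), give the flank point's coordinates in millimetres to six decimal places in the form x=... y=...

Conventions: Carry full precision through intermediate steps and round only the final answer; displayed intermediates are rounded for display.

topology: single-mesh involute geometry — m = 1.057, N = 64
pitch radius r_p = m·N/2 = 1.057·64/2 = 33.824000
base radius r_b = r_p·cos α = 33.824000·cos 23.717° = 30.967336
roll angle φ = 25.003° = 0.43638467 rad
x = r_b·(cos φ + φ·sin φ) = 33.777018
y = r_b·(sin φ − φ·cos φ) = 0.841585

x=33.777018 y=0.841585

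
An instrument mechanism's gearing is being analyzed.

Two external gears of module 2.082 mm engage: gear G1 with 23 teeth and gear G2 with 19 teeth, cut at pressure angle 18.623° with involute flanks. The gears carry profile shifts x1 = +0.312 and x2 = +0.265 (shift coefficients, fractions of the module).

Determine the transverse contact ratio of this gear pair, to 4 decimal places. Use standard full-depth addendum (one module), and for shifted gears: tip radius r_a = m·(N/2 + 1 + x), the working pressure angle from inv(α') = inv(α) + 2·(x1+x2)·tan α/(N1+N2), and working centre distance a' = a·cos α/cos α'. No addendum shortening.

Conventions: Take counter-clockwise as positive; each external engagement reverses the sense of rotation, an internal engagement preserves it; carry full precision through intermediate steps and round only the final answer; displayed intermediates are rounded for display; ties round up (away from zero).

1.4906

single-mesh involute tooth geometry (23T engaging 19T at module 2.082)
base radii: r_b1 = 22.689352, r_b2 = 18.743377
tip radii: r_a1 = 26.674584, r_a2 = 22.412730
inv(α') = inv(18.623°) + 2·(+0.312+0.265)·tan α/(23+19) = 0.02121051  ⇒  α' = 22.39798°
a' = a·cos α / cos α' = 43.7220·cos 18.623°/cos 22.39798° = 44.813481
action lengths: √(r_a1²−r_b1²) = 14.025932, √(r_a2²−r_b2²) = 12.288868
base pitch p_b = π·m·cos α = 6.198322
CR = (14.025932 + 12.288868 − 44.813481·sin 22.39798°)/6.198322 = 1.490593
contact ratio ≈ 1.4906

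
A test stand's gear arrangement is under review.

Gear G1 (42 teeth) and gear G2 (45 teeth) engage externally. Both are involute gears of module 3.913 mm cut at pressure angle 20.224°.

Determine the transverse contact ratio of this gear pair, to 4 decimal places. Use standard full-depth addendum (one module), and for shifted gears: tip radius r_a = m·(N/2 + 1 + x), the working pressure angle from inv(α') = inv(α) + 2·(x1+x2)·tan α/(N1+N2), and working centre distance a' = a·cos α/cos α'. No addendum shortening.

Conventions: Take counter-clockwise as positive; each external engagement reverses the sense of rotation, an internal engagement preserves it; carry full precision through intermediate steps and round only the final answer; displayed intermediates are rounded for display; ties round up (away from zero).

1.7181

class = single-mesh tooth geometry [involute pair 42T × 45T, m = 3.913]
base radii: r_b1 = 77.106895, r_b2 = 82.614530
tip radii: r_a1 = 86.086000, r_a2 = 91.955500
no profile shift: α' = α, a' = a
action lengths: √(r_a1²−r_b1²) = 38.279579, √(r_a2²−r_b2²) = 40.381349
base pitch p_b = π·m·cos α = 11.535165
CR = (38.279579 + 40.381349 − 170.215500·sin 20.22400°)/11.535165 = 1.718130
contact ratio ≈ 1.7181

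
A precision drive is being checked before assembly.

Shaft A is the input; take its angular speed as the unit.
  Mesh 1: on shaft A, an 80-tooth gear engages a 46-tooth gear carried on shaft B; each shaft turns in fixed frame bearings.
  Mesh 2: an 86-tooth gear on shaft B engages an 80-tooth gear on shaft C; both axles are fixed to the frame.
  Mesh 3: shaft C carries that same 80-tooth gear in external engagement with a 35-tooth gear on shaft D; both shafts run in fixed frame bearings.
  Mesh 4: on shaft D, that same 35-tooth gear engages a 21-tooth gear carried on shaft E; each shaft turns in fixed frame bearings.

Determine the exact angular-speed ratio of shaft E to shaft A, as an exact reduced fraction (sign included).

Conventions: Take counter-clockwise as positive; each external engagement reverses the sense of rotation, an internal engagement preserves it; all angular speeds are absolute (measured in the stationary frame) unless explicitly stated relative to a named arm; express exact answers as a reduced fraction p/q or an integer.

3440/483

class = fixed-axis compound train [4 meshes; 4 ratios multiply, 4 sense flips]
mesh 1 [80T→46T]: running ratio 40/23, sense −
mesh 2 [86T→80T]: running ratio 43/23, sense +
mesh 3 [80T→35T]: running ratio 688/161, sense −
mesh 4 [35T→21T]: running ratio 3440/483, sense +
ω_out/ω_in = 3440/483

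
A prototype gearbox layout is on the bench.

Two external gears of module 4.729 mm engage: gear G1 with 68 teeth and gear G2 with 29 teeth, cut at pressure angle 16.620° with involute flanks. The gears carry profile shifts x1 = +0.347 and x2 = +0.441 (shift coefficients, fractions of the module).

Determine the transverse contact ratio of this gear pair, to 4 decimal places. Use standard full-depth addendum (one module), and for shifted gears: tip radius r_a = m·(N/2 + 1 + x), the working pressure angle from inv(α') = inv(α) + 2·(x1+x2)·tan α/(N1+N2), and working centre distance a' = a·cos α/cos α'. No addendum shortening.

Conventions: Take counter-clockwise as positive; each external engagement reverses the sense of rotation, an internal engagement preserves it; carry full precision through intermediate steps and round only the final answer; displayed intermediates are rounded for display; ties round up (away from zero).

topology: single-mesh involute geometry — m = 4.729, 68T/29T pair
base radii: r_b1 = 154.068810, r_b2 = 65.705816
tip radii: r_a1 = 167.155963, r_a2 = 75.384989
inv(α') = inv(16.620°) + 2·(+0.347+0.441)·tan α/(68+29) = 0.01326910  ⇒  α' = 19.26378°
a' = a·cos α / cos α' = 229.3565·cos 16.620°/cos 19.26378° = 232.809705
action lengths: √(r_a1²−r_b1²) = 64.837626, √(r_a2²−r_b2²) = 36.954598
base pitch p_b = π·m·cos α = 14.235925
CR = (64.837626 + 36.954598 − 232.809705·sin 19.26378°)/14.235925 = 1.755011
contact ratio ≈ 1.7550

1.7550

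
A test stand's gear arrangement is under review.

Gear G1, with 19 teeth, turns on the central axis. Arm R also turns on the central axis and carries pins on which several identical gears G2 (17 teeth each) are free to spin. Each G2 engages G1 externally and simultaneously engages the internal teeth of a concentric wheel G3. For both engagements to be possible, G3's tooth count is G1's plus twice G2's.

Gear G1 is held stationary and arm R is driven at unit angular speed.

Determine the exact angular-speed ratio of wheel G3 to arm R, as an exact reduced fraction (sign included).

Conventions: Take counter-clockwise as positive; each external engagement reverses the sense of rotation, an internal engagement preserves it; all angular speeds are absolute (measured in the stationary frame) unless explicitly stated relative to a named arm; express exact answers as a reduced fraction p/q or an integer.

class = planetary set [G3 = 19+2·17 = 53; Willis about the carrier]
ring teeth: 19 + 2·17 = 53
19(ω_sun−ω_arm) = −53(ω_ring−ω_arm),  ω_sun = 0, ω_arm = 1
ω_ring = 1 − (19/53)(0−1) = 72/53
ω_out/ω_in = 72/53

72/53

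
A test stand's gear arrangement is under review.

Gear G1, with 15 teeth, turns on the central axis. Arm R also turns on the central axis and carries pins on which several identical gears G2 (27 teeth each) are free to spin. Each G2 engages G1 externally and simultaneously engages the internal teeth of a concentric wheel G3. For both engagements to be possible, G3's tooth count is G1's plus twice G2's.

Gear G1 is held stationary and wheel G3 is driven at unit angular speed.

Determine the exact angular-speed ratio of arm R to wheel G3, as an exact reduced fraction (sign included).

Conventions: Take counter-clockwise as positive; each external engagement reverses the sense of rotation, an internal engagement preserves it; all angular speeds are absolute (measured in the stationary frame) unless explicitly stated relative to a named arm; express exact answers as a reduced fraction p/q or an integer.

23/28

class = planetary set [G3 = 15+2·27 = 69; Willis about the carrier]
ring teeth: 15 + 2·27 = 69
15(ω_sun−ω_arm) = −69(ω_ring−ω_arm),  ω_sun = 0, ω_ring = 1
15(0−ω_arm) = −69(1−ω_arm)  ⇒  84·ω_arm = 69  ⇒  ω_arm = 23/28
ω_out/ω_in = 23/28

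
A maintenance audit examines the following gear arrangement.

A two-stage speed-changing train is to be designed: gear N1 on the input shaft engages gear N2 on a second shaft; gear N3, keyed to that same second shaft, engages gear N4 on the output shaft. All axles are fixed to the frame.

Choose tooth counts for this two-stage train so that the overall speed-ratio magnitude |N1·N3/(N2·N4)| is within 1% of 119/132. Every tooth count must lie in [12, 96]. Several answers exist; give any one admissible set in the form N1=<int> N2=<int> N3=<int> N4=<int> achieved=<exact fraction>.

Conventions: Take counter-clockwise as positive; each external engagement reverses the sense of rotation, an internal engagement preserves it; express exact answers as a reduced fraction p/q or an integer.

design class (target 119/132): fixed-axis compound train
target = 119/132 in lowest terms: an exact hit needs N1·N3 = k·119 and N2·N4 = k·132 for one integer k, every count in [12, 96]; additionally prefer no 1:1 stage (N1 ≠ N2, N3 ≠ N4)
k = 1: no 1:1-free in-range split of k·119 and k·132 into factor pairs; take k = 2
k = 2: N1·N3 = 238 = 14·17, N2·N4 = 264 = 12·22
achieved = 14·17/(12·22) = 119/132; |achieved − target| = 0 ≤ 119/13200 ✓

N1=14 N2=12 N3=17 N4=22 achieved=119/132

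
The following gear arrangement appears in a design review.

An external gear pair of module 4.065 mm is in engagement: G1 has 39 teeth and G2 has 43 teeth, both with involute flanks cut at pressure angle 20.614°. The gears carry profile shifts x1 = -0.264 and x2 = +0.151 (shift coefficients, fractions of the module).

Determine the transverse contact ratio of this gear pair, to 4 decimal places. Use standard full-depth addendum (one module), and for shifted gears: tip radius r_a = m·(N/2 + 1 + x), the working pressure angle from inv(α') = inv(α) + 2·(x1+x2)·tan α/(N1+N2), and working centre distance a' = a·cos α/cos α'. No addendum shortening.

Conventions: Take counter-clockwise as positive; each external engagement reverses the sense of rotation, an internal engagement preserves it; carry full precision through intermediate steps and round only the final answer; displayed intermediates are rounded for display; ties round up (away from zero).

recognized (one external pair, fixed centres): single-mesh tooth geometry, m = 4.065, N1 = 39, N2 = 43
base radii: r_b1 = 74.192282, r_b2 = 81.801747
tip radii: r_a1 = 82.259340, r_a2 = 92.076315
inv(α') = inv(20.614°) + 2·(-0.264+0.151)·tan α/(39+43) = 0.01533529  ⇒  α' = 20.18451°
a' = a·cos α / cos α' = 166.6650·cos 20.614°/cos 20.18451° = 166.201048
action lengths: √(r_a1²−r_b1²) = 35.526107, √(r_a2²−r_b2²) = 42.267268
base pitch p_b = π·m·cos α = 11.952919
CR = (35.526107 + 42.267268 − 166.201048·sin 20.18451°)/11.952919 = 1.710596
contact ratio ≈ 1.7106

1.7106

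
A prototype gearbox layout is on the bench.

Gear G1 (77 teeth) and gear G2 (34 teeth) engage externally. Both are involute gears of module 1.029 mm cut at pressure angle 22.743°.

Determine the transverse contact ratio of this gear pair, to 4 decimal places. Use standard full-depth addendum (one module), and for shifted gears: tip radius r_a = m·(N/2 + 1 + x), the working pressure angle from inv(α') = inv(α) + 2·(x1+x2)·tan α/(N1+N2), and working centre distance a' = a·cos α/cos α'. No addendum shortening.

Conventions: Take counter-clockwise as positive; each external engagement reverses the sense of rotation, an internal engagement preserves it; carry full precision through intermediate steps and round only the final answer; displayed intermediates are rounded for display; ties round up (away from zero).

1.6200

single-mesh involute tooth geometry (77T engaging 34T at module 1.029)
base radii: r_b1 = 36.536246, r_b2 = 16.132888
tip radii: r_a1 = 40.645500, r_a2 = 18.522000
no profile shift: α' = α, a' = a
action lengths: √(r_a1²−r_b1²) = 17.808969, √(r_a2²−r_b2²) = 9.099143
base pitch p_b = π·m·cos α = 2.981351
CR = (17.808969 + 9.099143 − 57.109500·sin 22.74300°)/2.981351 = 1.619963
contact ratio ≈ 1.6200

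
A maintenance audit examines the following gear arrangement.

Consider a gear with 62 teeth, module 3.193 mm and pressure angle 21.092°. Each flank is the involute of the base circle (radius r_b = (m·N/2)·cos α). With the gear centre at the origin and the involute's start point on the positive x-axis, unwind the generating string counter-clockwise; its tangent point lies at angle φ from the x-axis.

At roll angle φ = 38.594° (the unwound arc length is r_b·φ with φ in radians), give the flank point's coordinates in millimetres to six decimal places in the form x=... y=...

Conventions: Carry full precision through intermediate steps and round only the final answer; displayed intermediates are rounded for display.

recognized (one wheel, involute flank): single-mesh tooth geometry, m = 3.193, N = 62
pitch radius r_p = m·N/2 = 3.193·62/2 = 98.983000
base radius r_b = r_p·cos α = 98.983000·cos 21.092° = 92.351514
roll angle φ = 38.594° = 0.67359237 rad
x = r_b·(cos φ + φ·sin φ) = 110.985391
y = r_b·(sin φ − φ·cos φ) = 8.988344

x=110.985391 y=8.988344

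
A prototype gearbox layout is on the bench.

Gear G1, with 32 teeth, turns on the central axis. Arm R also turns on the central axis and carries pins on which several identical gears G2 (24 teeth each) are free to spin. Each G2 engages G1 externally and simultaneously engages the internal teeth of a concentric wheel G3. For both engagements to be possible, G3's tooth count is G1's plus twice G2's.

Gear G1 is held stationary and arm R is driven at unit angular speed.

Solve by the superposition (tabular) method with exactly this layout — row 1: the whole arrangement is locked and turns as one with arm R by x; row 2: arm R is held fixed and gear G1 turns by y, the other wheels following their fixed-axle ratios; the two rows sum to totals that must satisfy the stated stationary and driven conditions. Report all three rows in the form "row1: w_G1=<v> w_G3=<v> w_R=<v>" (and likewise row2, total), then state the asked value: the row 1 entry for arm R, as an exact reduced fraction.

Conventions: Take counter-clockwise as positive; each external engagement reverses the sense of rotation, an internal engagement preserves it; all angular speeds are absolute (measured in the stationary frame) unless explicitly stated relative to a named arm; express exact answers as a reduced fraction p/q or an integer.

planetary set (32T centre, 24T on arm, 80T internal) — Willis relation
row 1 — lock + rotate with arm: ω_sun = ω_ring = ω_arm = x
row 2 — arm fixed, fixed-axis ratios: sun y, ring −(32/80)·y, arm 0
boundary: total ω_sun = x + y = 0 and total ω_arm = x = 1  ⇒  y = -1, x = 1
row 2 ring = −(32/80)·(-1) = 2/5
totals (row 1 + row 2): sun 1 + (-1) = 0, ring 1 + 2/5 = 7/5, arm 1 + 0 = 1
asked cell (row1, arm) = 1

row1: w_G1=1 w_G3=1 w_R=1
row2: w_G1=-1 w_G3=2/5 w_R=0
total: w_G1=0 w_G3=7/5 w_R=1
asked value: 1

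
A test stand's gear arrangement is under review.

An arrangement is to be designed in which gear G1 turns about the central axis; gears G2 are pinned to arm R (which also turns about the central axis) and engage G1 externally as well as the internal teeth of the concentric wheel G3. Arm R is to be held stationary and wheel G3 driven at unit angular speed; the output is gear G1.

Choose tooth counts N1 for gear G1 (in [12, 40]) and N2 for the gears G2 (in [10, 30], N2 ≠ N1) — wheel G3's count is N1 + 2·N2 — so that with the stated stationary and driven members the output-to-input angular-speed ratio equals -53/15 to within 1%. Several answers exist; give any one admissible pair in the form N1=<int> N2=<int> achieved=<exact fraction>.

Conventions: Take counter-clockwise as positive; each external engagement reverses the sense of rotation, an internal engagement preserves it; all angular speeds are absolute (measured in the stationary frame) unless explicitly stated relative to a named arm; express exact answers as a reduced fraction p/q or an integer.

N1=15 N2=19 achieved=-53/15

planetary set to be sized for -53/15 (Willis relation)
Willis with ω_arm = 0: ω_sun/ω_ring = −N3/N1; set equal to -53/15  ⇒  N3/N1 = −(-53/15) = 53/15
N3 = N1 + 2·N2  ⇒  N2/N1 = (N3/N1 − 1)/2 = (53/15 − 1)/2 = 19/15
smallest multiple with N1 ≥ 12 and N2 ≥ 10: k = 1  ⇒  N1 = 1·15 = 15, N2 = 1·19 = 19 (N1 ≤ 40, N2 ≤ 30, N2 ≠ N1 ✓), N3 = 15 + 2·19 = 53
check: −N3/N1 with N1 = 15, N3 = 53 gives -53/15; |achieved − target| = 0 ≤ 53/1500 ✓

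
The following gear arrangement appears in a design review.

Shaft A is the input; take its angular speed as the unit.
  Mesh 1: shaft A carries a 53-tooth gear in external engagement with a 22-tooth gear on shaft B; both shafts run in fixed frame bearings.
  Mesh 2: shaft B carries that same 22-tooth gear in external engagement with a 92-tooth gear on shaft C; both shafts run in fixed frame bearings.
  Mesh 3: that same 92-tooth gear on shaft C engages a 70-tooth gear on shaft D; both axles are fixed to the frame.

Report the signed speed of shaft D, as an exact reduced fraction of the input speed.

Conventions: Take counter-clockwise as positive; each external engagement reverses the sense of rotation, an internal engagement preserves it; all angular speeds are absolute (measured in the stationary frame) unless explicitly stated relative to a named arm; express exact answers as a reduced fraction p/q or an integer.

3-mesh fixed-axis compound train (all bearings frame-fixed)
mesh 1 [53T→22T]: |ω|/ω_in = 1×53/22 = 53/22, sense flips to −
mesh 2 [22T→92T]: |ω|/ω_in = (53/22)×22/92 = 53/92, sense flips to +
mesh 3 [92T→70T]: |ω|/ω_in = (53/92)×92/70 = 53/70, sense flips to −
signed output speed (× input speed) = -53/70

-53/70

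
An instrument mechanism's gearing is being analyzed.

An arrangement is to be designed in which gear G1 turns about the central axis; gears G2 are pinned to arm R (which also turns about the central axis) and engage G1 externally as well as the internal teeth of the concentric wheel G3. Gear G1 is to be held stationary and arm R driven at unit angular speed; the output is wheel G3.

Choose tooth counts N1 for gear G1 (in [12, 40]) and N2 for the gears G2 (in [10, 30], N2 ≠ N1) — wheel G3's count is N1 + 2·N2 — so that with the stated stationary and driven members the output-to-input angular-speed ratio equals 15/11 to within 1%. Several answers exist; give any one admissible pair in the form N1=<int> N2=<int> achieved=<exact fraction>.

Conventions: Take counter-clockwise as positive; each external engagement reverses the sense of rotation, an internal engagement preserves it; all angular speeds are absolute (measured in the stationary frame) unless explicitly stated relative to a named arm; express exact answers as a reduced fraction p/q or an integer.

N1=16 N2=14 achieved=15/11

design class (target 15/11): planetary set
Willis with ω_sun = 0: ω_ring/ω_arm = (N1+N3)/N3; set equal to 15/11  ⇒  N3/N1 = 1/(15/11 − 1) = 11/4
N3 = N1 + 2·N2  ⇒  N2/N1 = (N3/N1 − 1)/2 = (11/4 − 1)/2 = 7/8
smallest multiple with N1 ≥ 12 and N2 ≥ 10: k = 2  ⇒  N1 = 2·8 = 16, N2 = 2·7 = 14 (N1 ≤ 40, N2 ≤ 30, N2 ≠ N1 ✓), N3 = 16 + 2·14 = 44
check: (N1+N3)/N3 with N1 = 16, N3 = 44 gives 15/11; |achieved − target| = 0 ≤ 3/220 ✓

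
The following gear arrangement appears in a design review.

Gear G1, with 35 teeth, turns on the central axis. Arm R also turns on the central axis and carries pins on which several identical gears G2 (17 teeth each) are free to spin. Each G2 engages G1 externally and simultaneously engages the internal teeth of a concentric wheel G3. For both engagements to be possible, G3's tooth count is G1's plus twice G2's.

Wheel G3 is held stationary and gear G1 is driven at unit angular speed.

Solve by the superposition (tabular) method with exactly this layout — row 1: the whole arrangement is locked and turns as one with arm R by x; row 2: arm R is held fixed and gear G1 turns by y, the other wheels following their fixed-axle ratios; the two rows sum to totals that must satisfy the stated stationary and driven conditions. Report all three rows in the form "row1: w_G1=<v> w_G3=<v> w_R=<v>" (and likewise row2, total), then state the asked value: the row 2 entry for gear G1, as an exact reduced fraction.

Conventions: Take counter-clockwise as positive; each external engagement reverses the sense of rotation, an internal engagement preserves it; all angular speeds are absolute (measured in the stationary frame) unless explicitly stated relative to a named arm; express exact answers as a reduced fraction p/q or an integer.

row1: w_G1=35/104 w_G3=35/104 w_R=35/104
row2: w_G1=69/104 w_G3=-35/104 w_R=0
total: w_G1=1 w_G3=0 w_R=35/104
asked value: 69/104

class = planetary set [G3 = 35+2·17 = 69; Willis about the carrier]
superposition row 1 [locked train]: every member turns x
row 2 — arm fixed, fixed-axis ratios: sun y, ring −(35/69)·y, arm 0
boundary: total ω_ring = x − (35/69)·y = 0 and total ω_sun = x + y = 1  ⇒  y = 69/104, x = 35/104
row 2 ring = −(35/69)·69/104 = -35/104
totals (row 1 + row 2): sun 35/104 + 69/104 = 1, ring 35/104 + (-35/104) = 0, arm 35/104 + 0 = 35/104
asked cell (row2, sun) = 69/104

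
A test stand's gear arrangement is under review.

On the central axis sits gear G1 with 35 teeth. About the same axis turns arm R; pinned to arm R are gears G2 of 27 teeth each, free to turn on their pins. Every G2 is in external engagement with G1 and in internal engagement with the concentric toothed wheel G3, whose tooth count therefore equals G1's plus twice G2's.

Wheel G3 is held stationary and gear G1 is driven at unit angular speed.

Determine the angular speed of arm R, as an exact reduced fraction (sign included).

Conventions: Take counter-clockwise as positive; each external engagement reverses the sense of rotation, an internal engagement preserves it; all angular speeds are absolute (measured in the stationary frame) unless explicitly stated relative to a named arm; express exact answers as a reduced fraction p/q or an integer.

topology: planetary set — G1 35T / G2 27T / G3 89T, arm = carrier (Willis)
ring teeth: 35 + 2·27 = 89
35(ω_sun−ω_arm) = −89(ω_ring−ω_arm),  ω_ring = 0, ω_sun = 1
35(1−ω_arm) = −89(0−ω_arm)  ⇒  124·ω_arm = 35  ⇒  ω_arm = 35/124
exact speed ratio = 35/124

35/124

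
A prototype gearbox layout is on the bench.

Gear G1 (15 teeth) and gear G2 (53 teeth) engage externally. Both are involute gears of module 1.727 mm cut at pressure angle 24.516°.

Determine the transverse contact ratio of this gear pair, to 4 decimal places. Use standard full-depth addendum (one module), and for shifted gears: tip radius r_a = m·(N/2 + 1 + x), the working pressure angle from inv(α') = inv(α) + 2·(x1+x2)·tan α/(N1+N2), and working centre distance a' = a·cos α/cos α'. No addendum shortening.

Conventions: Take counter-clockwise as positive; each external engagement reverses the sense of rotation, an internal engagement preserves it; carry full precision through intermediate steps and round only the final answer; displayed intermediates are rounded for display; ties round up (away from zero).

1.4643

class = single-mesh tooth geometry [involute pair 15T × 53T, m = 1.727]
base radii: r_b1 = 11.784773, r_b2 = 41.639531
tip radii: r_a1 = 14.679500, r_a2 = 47.492500
no profile shift: α' = α, a' = a
action lengths: √(r_a1²−r_b1²) = 8.752534, √(r_a2²−r_b2²) = 22.840469
base pitch p_b = π·m·cos α = 4.936394
CR = (8.752534 + 22.840469 − 58.718000·sin 24.51600°)/4.936394 = 1.464252
contact ratio ≈ 1.4643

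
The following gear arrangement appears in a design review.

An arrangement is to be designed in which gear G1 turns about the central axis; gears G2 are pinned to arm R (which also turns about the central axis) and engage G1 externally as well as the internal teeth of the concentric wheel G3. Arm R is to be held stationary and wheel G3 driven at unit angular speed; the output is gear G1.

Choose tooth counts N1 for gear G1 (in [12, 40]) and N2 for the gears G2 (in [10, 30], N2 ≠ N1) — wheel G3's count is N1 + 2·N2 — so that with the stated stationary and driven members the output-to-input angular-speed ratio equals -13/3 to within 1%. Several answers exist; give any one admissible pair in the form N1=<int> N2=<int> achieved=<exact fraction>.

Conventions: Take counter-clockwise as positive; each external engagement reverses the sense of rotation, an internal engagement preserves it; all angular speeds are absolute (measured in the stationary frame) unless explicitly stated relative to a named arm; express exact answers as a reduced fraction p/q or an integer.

N1=12 N2=20 achieved=-13/3

design class (target -13/3): planetary set
Willis with ω_arm = 0: ω_sun/ω_ring = −N3/N1; set equal to -13/3  ⇒  N3/N1 = −(-13/3) = 13/3
N3 = N1 + 2·N2  ⇒  N2/N1 = (N3/N1 − 1)/2 = (13/3 − 1)/2 = 5/3
smallest multiple with N1 ≥ 12 and N2 ≥ 10: k = 4  ⇒  N1 = 4·3 = 12, N2 = 4·5 = 20 (N1 ≤ 40, N2 ≤ 30, N2 ≠ N1 ✓), N3 = 12 + 2·20 = 52
check: −N3/N1 with N1 = 12, N3 = 52 gives -13/3; |achieved − target| = 0 ≤ 13/300 ✓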